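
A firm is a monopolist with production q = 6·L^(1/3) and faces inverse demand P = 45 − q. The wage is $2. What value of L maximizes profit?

Marginal revenue from the inverse demand is MR = 45 − 2q.
The marginal product is MP_L = 2·L^(-2/3).
A monopolist hires until marginal revenue product equals the wage: MR·MP_L = w.
At L, q = 6·L^(1/3). Substituting and solving: (45 − 12·L^(1/3))·2·L^(-2/3) = 2 gives L = 27.

L* = 27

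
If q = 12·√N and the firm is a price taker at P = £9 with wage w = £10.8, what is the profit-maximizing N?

N* = 25

MP_N = (1/2)·12·N^(-1/2) = 6·N^(-1/2).
Profit maximization for a price taker requires P·MP_N = w: 9·6·N^(-1/2) = 10.8.
So N^(-1/2) = 0.2, which gives N = 25.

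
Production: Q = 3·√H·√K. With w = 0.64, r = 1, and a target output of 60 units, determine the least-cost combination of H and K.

H* = 25, K* = 16

Cost minimization requires the marginal rate of technical substitution to equal the input-price ratio: MP_H/MP_K = w/r.
Here MP_H/MP_K = (1/2)·(K/H)/(1/2) = (K/H). Setting this equal to 0.64/1 = 0.64 gives K = 0.64H.
Substituting into Q = 60: 3·H^(1/2)·(0.64H)^(1/2) = 60.
Solving, H = 25 and K = 16.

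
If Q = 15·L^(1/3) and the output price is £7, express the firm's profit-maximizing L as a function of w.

L(w) = (35/w)^(3/2)

MP_L = (1/3)·15·L^(-2/3) = 5·L^(-2/3).
Setting P·MP_L = w: 35·L^(-2/3) = w.
Solving for L: L^(-2/3) = w/35, so L = (35/w)^(3/2).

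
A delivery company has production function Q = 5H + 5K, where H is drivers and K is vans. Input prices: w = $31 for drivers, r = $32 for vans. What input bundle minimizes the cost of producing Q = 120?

H* = 24, K* = 0

The inputs are perfect substitutes, so the firm uses whichever has the lower cost per unit of output.
Cost per unit of output via H is w/5 = 6.2; via K it is r/5 = 6.4. H is cheaper.
Producing Q = 120 with H alone: H = 24, K = 0.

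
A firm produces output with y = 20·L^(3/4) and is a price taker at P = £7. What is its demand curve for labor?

MP_L = (3/4)·20·L^(-1/4) = 15·L^(-1/4).
Setting P·MP_L = w: 105·L^(-1/4) = w.
Solving for L: L^(-1/4) = w/105, so L = (105/w)^(4).

L(w) = (105/w)^(4)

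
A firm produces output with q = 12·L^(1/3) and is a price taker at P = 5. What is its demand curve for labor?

L(w) = (20/w)^(3/2)

MP_L = (1/3)·12·L^(-2/3) = 4·L^(-2/3).
Setting P·MP_L = w: 20·L^(-2/3) = w.
Solving for L: L^(-2/3) = w/20, so L = (20/w)^(3/2).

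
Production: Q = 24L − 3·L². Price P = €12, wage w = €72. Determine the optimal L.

L* = 3

The marginal product of L is MP_L = 24 − 6L.
A price-taking firm hires until the value of the marginal product equals the wage: P·MP_L = w, so 12·(24 − 6L) = 72.
Then 24 − 6L = 6, giving L = 3.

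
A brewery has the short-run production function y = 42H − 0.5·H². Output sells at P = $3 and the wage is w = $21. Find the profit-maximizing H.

The marginal product of H is MP_H = 42 − H.
A price-taking firm hires until the value of the marginal product equals the wage: P·MP_H = w, so 3·(42 − H) = 21.
Then 42 − H = 7, giving H = 35.

H* = 35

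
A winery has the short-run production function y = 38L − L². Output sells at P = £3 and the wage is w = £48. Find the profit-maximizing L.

L* = 11

The marginal product of L is MP_L = 38 − 2L.
A price-taking firm hires until the value of the marginal product equals the wage: P·MP_L = w, so 3·(38 − 2L) = 48.
Then 38 − 2L = 16, giving L = 11.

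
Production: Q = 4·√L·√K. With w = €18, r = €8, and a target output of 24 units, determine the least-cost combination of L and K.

Cost minimization requires the marginal rate of technical substitution to equal the input-price ratio: MP_L/MP_K = w/r.
Here MP_L/MP_K = (1/2)·(K/L)/(1/2) = (K/L). Setting this equal to 18/8 = 2.25 gives K = 2.25L.
Substituting into Q = 24: 4·L^(1/2)·(2.25L)^(1/2) = 24.
Solving, L = 4 and K = 9.

L* = 4, K* = 9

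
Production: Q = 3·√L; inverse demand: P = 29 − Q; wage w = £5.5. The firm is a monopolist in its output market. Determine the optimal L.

Marginal revenue from the inverse demand is MR = 29 − 2Q.
The marginal product is MP_L = 1.5·L^(-1/2).
A monopolist hires until marginal revenue product equals the wage: MR·MP_L = w.
At L, Q = 3·√L. Substituting and solving: (29 − 6·√L)·1.5·L^(-1/2) = 5.5 gives L = 9.

L* = 9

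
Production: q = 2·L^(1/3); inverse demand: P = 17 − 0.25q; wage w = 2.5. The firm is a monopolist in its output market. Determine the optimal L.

Marginal revenue from the inverse demand is MR = 17 − 0.5q.
The marginal product is MP_L = (2/3)·L^(-2/3).
A monopolist hires until marginal revenue product equals the wage: MR·MP_L = w.
At L, q = 2·L^(1/3). Substituting and solving: (17 − L^(1/3))·(2/3)·L^(-2/3) = 2.5 gives L = 8.

L* = 8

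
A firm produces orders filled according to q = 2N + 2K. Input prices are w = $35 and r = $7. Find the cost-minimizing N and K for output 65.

The inputs are perfect substitutes, so the firm uses whichever has the lower cost per unit of output.
Cost per unit of output via N is w/2 = 17.5; via K it is r/2 = 3.5. K is cheaper.
Producing q = 65 with K alone: N = 0, K = 32.5.

N* = 0, K* = 32.5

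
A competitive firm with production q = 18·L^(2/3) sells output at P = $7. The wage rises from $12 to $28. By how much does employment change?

From P·MP_L = w with MP_L = 12·L^(-1/3), the labor demand is L(w) = (84/w)^(3).
At w = 12: L = 343. At w = 28: L = 27.
ΔL = 27 − 343 = -316.

ΔL = -316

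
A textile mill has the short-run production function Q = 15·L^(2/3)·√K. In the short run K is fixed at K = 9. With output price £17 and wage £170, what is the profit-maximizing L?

With K = 9, MP_L = (2/3)·15·L^(-1/3)·9^(1/2) = 30·L^(-1/3).
Profit maximization for a price taker requires P·MP_L = w: 17·30·L^(-1/3) = 170.
So L^(-1/3) = 1/3, which gives L = 27.

L* = 27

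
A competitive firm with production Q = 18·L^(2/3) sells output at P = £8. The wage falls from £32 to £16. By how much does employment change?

From P·MP_L = w with MP_L = 12·L^(-1/3), the labor demand is L(w) = (96/w)^(3).
At w = 32: L = 27. At w = 16: L = 216.
ΔL = 216 − 27 = 189.

ΔL = 189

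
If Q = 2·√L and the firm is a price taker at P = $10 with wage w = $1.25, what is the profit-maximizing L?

L* = 64

MP_L = (1/2)·2·L^(-1/2) = L^(-1/2).
Profit maximization for a price taker requires P·MP_L = w: 10·L^(-1/2) = 1.25.
So L^(-1/2) = 0.125, which gives L = 64.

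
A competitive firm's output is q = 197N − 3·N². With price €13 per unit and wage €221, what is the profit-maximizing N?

N* = 30

The marginal product of N is MP_N = 197 − 6N.
A price-taking firm hires until the value of the marginal product equals the wage: P·MP_N = w, so 13·(197 − 6N) = 221.
Then 197 − 6N = 17, giving N = 30.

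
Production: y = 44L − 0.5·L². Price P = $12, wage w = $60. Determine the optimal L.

The marginal product of L is MP_L = 44 − L.
A price-taking firm hires until the value of the marginal product equals the wage: P·MP_L = w, so 12·(44 − L) = 60.
Then 44 − L = 5, giving L = 39.

L* = 39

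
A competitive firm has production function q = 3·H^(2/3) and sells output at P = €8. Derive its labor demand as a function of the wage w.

MP_H = (2/3)·3·H^(-1/3) = 2·H^(-1/3).
Setting P·MP_H = w: 16·H^(-1/3) = w.
Solving for H: H^(-1/3) = w/16, so H = (16/w)^(3).

H(w) = 4096/w³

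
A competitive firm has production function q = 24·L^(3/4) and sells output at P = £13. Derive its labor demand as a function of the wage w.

MP_L = (3/4)·24·L^(-1/4) = 18·L^(-1/4).
Setting P·MP_L = w: 234·L^(-1/4) = w.
Solving for L: L^(-1/4) = w/234, so L = (234/w)^(4).

L(w) = (234/w)^(4)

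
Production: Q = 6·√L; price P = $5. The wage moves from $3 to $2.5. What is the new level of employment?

From P·MP_L = w with MP_L = 3·L^(-1/2), the labor demand is L(w) = (15/w)^(2).
At w = 3: L = 25. At w = 2.5: L = 36.

L* = 36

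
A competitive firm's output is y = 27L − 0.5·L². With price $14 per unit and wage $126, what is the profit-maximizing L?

L* = 18

The marginal product of L is MP_L = 27 − L.
A price-taking firm hires until the value of the marginal product equals the wage: P·MP_L = w, so 14·(27 − L) = 126.
Then 27 − L = 9, giving L = 18.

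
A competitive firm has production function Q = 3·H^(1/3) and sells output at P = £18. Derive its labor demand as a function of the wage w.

H(w) = (18/w)^(3/2)

MP_H = (1/3)·3·H^(-2/3) = H^(-2/3).
Setting P·MP_H = w: 18·H^(-2/3) = w.
Solving for H: H^(-2/3) = w/18, so H = (18/w)^(3/2).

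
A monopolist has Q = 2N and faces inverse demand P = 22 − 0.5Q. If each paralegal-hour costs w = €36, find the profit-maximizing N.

N* = 2

Marginal revenue from the inverse demand is MR = 22 − Q.
The marginal product is MP_N = 2.
A monopolist hires until marginal revenue product equals the wage: MR·MP_N = w.
(22 − 2N)·2 = 36, so N = 2.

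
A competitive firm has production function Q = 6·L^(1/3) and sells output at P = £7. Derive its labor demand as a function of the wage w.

MP_L = (1/3)·6·L^(-2/3) = 2·L^(-2/3).
Setting P·MP_L = w: 14·L^(-2/3) = w.
Solving for L: L^(-2/3) = w/14, so L = (14/w)^(3/2).

L(w) = (14/w)^(3/2)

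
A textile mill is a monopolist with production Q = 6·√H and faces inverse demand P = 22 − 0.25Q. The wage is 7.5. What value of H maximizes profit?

H* = 16

Marginal revenue from the inverse demand is MR = 22 − 0.5Q.
The marginal product is MP_H = 3·H^(-1/2).
A monopolist hires until marginal revenue product equals the wage: MR·MP_H = w.
At H, Q = 6·√H. Substituting and solving: (22 − 3·√H)·3·H^(-1/2) = 7.5 gives H = 16.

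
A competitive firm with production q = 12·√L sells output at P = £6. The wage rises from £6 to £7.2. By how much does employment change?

From P·MP_L = w with MP_L = 6·L^(-1/2), the labor demand is L(w) = (36/w)^(2).
At w = 6: L = 36. At w = 7.2: L = 25.
ΔL = 25 − 36 = -11.

ΔL = -11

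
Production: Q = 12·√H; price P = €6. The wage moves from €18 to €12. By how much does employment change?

From P·MP_H = w with MP_H = 6·H^(-1/2), the labor demand is H(w) = (36/w)^(2).
At w = 18: H = 4. At w = 12: H = 9.
ΔH = 9 − 4 = 5.

ΔH = 5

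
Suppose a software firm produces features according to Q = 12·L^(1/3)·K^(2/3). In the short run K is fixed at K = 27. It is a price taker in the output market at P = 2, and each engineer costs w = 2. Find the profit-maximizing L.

With K = 27, MP_L = (1/3)·12·L^(-2/3)·27^(2/3) = 36·L^(-2/3).
Profit maximization for a price taker requires P·MP_L = w: 2·36·L^(-2/3) = 2.
So L^(-2/3) = 1/36, which gives L = 216.

L* = 216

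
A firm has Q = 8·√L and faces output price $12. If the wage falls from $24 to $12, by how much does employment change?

From P·MP_L = w with MP_L = 4·L^(-1/2), the labor demand is L(w) = (48/w)^(2).
At w = 24: L = 4. At w = 12: L = 16.
ΔL = 16 − 4 = 12.

ΔL = 12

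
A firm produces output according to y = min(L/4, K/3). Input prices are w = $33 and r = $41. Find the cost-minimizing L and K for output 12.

With a fixed-proportions technology, the cost-minimizing bundle uses no slack in either input: L/4 = K/3 = y.
So L = 4·12 = 48 and K = 3·12 = 36.

L* = 48, K* = 36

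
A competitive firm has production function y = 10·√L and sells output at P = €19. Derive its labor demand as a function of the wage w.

L(w) = 9025/w²

MP_L = (1/2)·10·L^(-1/2) = 5·L^(-1/2).
Setting P·MP_L = w: 95·L^(-1/2) = w.
Solving for L: L^(-1/2) = w/95, so L = (95/w)^(2).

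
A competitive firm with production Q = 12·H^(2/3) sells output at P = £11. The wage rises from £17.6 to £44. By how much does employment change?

ΔH = -117

From P·MP_H = w with MP_H = 8·H^(-1/3), the labor demand is H(w) = (88/w)^(3).
At w = 17.6: H = 125. At w = 44: H = 8.
ΔH = 8 − 125 = -117.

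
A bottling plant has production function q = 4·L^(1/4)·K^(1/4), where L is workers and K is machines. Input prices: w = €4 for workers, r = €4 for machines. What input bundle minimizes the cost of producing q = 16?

L* = 16, K* = 16

Cost minimization requires the marginal rate of technical substitution to equal the input-price ratio: MP_L/MP_K = w/r.
Here MP_L/MP_K = (1/4)·(K/L)/(1/4) = (K/L). Setting this equal to 4/4 = 1 gives K = L.
Substituting into q = 16: 4·L^(1/4)·(L)^(1/4) = 16.
Solving, L = 16 and K = 16.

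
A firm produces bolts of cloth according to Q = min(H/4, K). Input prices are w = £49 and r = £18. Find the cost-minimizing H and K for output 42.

With a fixed-proportions technology, the cost-minimizing bundle uses no slack in either input: H/4 = K = Q.
So H = 4·42 = 168 and K = 42.

H* = 168, K* = 42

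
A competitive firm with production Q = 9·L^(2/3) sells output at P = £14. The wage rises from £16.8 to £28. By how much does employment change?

ΔL = -98

From P·MP_L = w with MP_L = 6·L^(-1/3), the labor demand is L(w) = (84/w)^(3).
At w = 16.8: L = 125. At w = 28: L = 27.
ΔL = 27 − 125 = -98.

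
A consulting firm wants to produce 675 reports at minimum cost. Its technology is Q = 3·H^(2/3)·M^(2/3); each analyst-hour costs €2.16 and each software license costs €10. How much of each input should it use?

Cost minimization requires the marginal rate of technical substitution to equal the input-price ratio: MP_H/MP_M = w/r.
Here MP_H/MP_M = (2/3)·(M/H)/(2/3) = (M/H). Setting this equal to 2.16/10 = 0.216 gives M = 0.216H.
Substituting into Q = 675: 3·H^(2/3)·(0.216H)^(2/3) = 675.
Solving, H = 125 and M = 27.

H* = 125, M* = 27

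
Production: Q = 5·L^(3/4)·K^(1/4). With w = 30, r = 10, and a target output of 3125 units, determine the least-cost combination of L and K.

Cost minimization requires the marginal rate of technical substitution to equal the input-price ratio: MP_L/MP_K = w/r.
Here MP_L/MP_K = (3/4)·(K/L)/(1/4) = 3·(K/L). Setting this equal to 30/10 = 3 gives K = L.
Substituting into Q = 3125: 5·L^(3/4)·(L)^(1/4) = 3125.
Solving, L = 625 and K = 625.

L* = 625, K* = 625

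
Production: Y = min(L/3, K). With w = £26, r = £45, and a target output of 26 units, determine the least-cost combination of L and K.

With a fixed-proportions technology, the cost-minimizing bundle uses no slack in either input: L/3 = K = Y.
So L = 3·26 = 78 and K = 26.

L* = 78, K* = 26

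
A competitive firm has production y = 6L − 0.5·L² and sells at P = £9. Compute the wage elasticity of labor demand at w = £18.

From P·MP_L = w with MP_L = 6 − L, labor demand is L(w) = 6 − w/9.
dL/dw = −1/(9) = -1/9.
At w = 18, L = 4, so ε = (dL/dw)·(w/L) = (-1/9)·(18/4) = -0.5.

ε = -0.5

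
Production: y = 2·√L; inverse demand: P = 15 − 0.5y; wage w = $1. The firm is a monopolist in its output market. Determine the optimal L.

L* = 25

Marginal revenue from the inverse demand is MR = 15 − y.
The marginal product is MP_L = L^(-1/2).
A monopolist hires until marginal revenue product equals the wage: MR·MP_L = w.
At L, y = 2·√L. Substituting and solving: (15 − 2·√L)·L^(-1/2) = 1 gives L = 25.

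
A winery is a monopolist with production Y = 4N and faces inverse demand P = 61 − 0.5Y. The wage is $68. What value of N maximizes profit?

Marginal revenue from the inverse demand is MR = 61 − Y.
The marginal product is MP_N = 4.
A monopolist hires until marginal revenue product equals the wage: MR·MP_N = w.
(61 − 4N)·4 = 68, so N = 11.

N* = 11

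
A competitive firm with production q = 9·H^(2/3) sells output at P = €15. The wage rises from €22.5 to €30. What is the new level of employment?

H* = 27

From P·MP_H = w with MP_H = 6·H^(-1/3), the labor demand is H(w) = (90/w)^(3).
At w = 22.5: H = 64. At w = 30: H = 27.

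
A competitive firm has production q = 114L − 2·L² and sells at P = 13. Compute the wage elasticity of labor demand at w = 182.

From P·MP_L = w with MP_L = 114 − 4L, labor demand is L(w) = (114 − w/13)/4.
dL/dw = −1/(52) = -1/52.
At w = 182, L = 25, so ε = (dL/dw)·(w/L) = (-1/52)·(182/25) = -0.14.

ε = -0.14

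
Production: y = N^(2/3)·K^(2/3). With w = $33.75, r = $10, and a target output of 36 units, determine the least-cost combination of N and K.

Cost minimization requires the marginal rate of technical substitution to equal the input-price ratio: MP_N/MP_K = w/r.
Here MP_N/MP_K = (2/3)·(K/N)/(2/3) = (K/N). Setting this equal to 33.75/10 = 3.375 gives K = 3.375N.
Substituting into y = 36: N^(2/3)·(3.375N)^(2/3) = 36.
Solving, N = 8 and K = 27.

N* = 8, K* = 27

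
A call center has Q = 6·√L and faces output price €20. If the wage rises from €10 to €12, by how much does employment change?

ΔL = -11

From P·MP_L = w with MP_L = 3·L^(-1/2), the labor demand is L(w) = (60/w)^(2).
At w = 10: L = 36. At w = 12: L = 25.
ΔL = 25 − 36 = -11.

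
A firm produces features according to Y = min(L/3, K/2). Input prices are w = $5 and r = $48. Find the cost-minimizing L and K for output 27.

L* = 81, K* = 54

With a fixed-proportions technology, the cost-minimizing bundle uses no slack in either input: L/3 = K/2 = Y.
So L = 3·27 = 81 and K = 2·27 = 54.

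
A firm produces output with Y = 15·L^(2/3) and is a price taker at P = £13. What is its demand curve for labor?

MP_L = (2/3)·15·L^(-1/3) = 10·L^(-1/3).
Setting P·MP_L = w: 130·L^(-1/3) = w.
Solving for L: L^(-1/3) = w/130, so L = (130/w)^(3).

L(w) = 2197000/w³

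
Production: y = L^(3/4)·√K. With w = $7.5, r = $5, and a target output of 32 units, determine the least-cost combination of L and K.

L* = 16, K* = 16

Cost minimization requires the marginal rate of technical substitution to equal the input-price ratio: MP_L/MP_K = w/r.
Here MP_L/MP_K = (3/4)·(K/L)/(1/2) = 1.5·(K/L). Setting this equal to 7.5/5 = 1.5 gives K = L.
Substituting into y = 32: L^(3/4)·(L)^(1/2) = 32.
Solving, L = 16 and K = 16.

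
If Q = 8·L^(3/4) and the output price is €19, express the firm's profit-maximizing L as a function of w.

L(w) = (114/w)^(4)

MP_L = (3/4)·8·L^(-1/4) = 6·L^(-1/4).
Setting P·MP_L = w: 114·L^(-1/4) = w.
Solving for L: L^(-1/4) = w/114, so L = (114/w)^(4).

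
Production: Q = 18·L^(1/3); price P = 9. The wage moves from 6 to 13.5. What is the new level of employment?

L* = 8

From P·MP_L = w with MP_L = 6·L^(-2/3), the labor demand is L(w) = (54/w)^(3/2).
At w = 6: L = 27. At w = 13.5: L = 8.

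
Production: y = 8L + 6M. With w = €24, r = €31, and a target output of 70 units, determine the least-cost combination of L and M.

The inputs are perfect substitutes, so the firm uses whichever has the lower cost per unit of output.
Cost per unit of output via L is w/8 = 3; via M it is r/6 = 31/6. L is cheaper.
Producing y = 70 with L alone: L = 8.75, M = 0.

L* = 8.75, M* = 0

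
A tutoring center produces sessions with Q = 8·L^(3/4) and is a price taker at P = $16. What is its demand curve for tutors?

MP_L = (3/4)·8·L^(-1/4) = 6·L^(-1/4).
Setting P·MP_L = w: 96·L^(-1/4) = w.
Solving for L: L^(-1/4) = w/96, so L = (96/w)^(4).

L(w) = (96/w)^(4)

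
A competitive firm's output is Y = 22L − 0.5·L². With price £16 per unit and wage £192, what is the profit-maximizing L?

L* = 10

The marginal product of L is MP_L = 22 − L.
A price-taking firm hires until the value of the marginal product equals the wage: P·MP_L = w, so 16·(22 − L) = 192.
Then 22 − L = 12, giving L = 10.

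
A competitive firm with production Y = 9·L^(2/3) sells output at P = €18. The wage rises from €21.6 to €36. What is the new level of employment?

L* = 27

From P·MP_L = w with MP_L = 6·L^(-1/3), the labor demand is L(w) = (108/w)^(3).
At w = 21.6: L = 125. At w = 36: L = 27.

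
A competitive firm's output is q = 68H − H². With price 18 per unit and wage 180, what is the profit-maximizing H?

The marginal product of H is MP_H = 68 − 2H.
A price-taking firm hires until the value of the marginal product equals the wage: P·MP_H = w, so 18·(68 − 2H) = 180.
Then 68 − 2H = 10, giving H = 29.

H* = 29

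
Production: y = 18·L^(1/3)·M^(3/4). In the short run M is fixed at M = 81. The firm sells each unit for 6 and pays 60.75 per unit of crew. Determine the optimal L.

L* = 64

With M = 81, MP_L = (1/3)·18·L^(-2/3)·81^(3/4) = 162·L^(-2/3).
Profit maximization for a price taker requires P·MP_L = w: 6·162·L^(-2/3) = 60.75.
So L^(-2/3) = 0.0625, which gives L = 64.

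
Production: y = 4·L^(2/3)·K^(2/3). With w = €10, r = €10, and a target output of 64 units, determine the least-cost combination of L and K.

L* = 8, K* = 8

Cost minimization requires the marginal rate of technical substitution to equal the input-price ratio: MP_L/MP_K = w/r.
Here MP_L/MP_K = (2/3)·(K/L)/(2/3) = (K/L). Setting this equal to 10/10 = 1 gives K = L.
Substituting into y = 64: 4·L^(2/3)·(L)^(2/3) = 64.
Solving, L = 8 and K = 8.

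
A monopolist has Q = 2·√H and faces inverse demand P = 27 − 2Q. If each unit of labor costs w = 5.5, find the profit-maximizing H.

H* = 4

Marginal revenue from the inverse demand is MR = 27 − 4Q.
The marginal product is MP_H = H^(-1/2).
A monopolist hires until marginal revenue product equals the wage: MR·MP_H = w.
At H, Q = 2·√H. Substituting and solving: (27 − 8·√H)·H^(-1/2) = 5.5 gives H = 4.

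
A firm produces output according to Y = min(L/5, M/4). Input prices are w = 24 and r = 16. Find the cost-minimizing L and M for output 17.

L* = 85, M* = 68

With a fixed-proportions technology, the cost-minimizing bundle uses no slack in either input: L/5 = M/4 = Y.
So L = 5·17 = 85 and M = 4·17 = 68.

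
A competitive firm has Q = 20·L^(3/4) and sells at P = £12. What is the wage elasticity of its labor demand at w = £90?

ε = -4

MP_L = (3/4)·20·L^(-1/4), so P·MP_L = w gives 180·L^(-1/4) = w.
Solving, L(w) = (180/w)^(4). This is a constant-elasticity form: L ∝ w^(−4), so ε = −4.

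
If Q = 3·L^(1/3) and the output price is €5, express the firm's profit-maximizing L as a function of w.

L(w) = (5/w)^(3/2)

MP_L = (1/3)·3·L^(-2/3) = L^(-2/3).
Setting P·MP_L = w: 5·L^(-2/3) = w.
Solving for L: L^(-2/3) = w/5, so L = (5/w)^(3/2).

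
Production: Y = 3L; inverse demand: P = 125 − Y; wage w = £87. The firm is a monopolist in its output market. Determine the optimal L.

Marginal revenue from the inverse demand is MR = 125 − 2Y.
The marginal product is MP_L = 3.
A monopolist hires until marginal revenue product equals the wage: MR·MP_L = w.
(125 − 6L)·3 = 87, so L = 16.

L* = 16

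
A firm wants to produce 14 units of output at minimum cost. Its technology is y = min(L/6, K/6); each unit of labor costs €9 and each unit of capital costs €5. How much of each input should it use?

L* = 84, K* = 84

With a fixed-proportions technology, the cost-minimizing bundle uses no slack in either input: L/6 = K/6 = y.
So L = 6·14 = 84 and K = 6·14 = 84.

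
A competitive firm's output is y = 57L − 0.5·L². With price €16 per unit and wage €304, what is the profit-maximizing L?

The marginal product of L is MP_L = 57 − L.
A price-taking firm hires until the value of the marginal product equals the wage: P·MP_L = w, so 16·(57 − L) = 304.
Then 57 − L = 19, giving L = 38.

L* = 38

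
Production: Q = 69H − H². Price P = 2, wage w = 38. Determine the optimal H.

H* = 25

The marginal product of H is MP_H = 69 − 2H.
A price-taking firm hires until the value of the marginal product equals the wage: P·MP_H = w, so 2·(69 − 2H) = 38.
Then 69 − 2H = 19, giving H = 25.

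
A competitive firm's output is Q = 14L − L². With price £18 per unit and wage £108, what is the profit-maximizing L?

L* = 4

The marginal product of L is MP_L = 14 − 2L.
A price-taking firm hires until the value of the marginal product equals the wage: P·MP_L = w, so 18·(14 − 2L) = 108.
Then 14 − 2L = 6, giving L = 4.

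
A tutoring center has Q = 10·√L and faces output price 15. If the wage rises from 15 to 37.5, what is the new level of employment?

L* = 4

From P·MP_L = w with MP_L = 5·L^(-1/2), the labor demand is L(w) = (75/w)^(2).
At w = 15: L = 25. At w = 37.5: L = 4.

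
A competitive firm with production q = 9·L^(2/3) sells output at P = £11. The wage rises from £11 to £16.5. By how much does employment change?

From P·MP_L = w with MP_L = 6·L^(-1/3), the labor demand is L(w) = (66/w)^(3).
At w = 11: L = 216. At w = 16.5: L = 64.
ΔL = 64 − 216 = -152.

ΔL = -152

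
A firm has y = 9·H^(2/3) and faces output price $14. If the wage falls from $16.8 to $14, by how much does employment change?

From P·MP_H = w with MP_H = 6·H^(-1/3), the labor demand is H(w) = (84/w)^(3).
At w = 16.8: H = 125. At w = 14: H = 216.
ΔH = 216 − 125 = 91.

ΔH = 91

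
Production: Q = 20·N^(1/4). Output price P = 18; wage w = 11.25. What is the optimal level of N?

MP_N = (1/4)·20·N^(-3/4) = 5·N^(-3/4).
Profit maximization for a price taker requires P·MP_N = w: 18·5·N^(-3/4) = 11.25.
So N^(-3/4) = 0.125, which gives N = 16.

N* = 16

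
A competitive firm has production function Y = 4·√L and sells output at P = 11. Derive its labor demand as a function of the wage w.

MP_L = (1/2)·4·L^(-1/2) = 2·L^(-1/2).
Setting P·MP_L = w: 22·L^(-1/2) = w.
Solving for L: L^(-1/2) = w/22, so L = (22/w)^(2).

L(w) = 484/w²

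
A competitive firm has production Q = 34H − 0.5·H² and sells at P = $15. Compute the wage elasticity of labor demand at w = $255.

ε = -1

From P·MP_H = w with MP_H = 34 − H, labor demand is H(w) = 34 − w/15.
dH/dw = −1/(15) = -1/15.
At w = 255, H = 17, so ε = (dH/dw)·(w/H) = (-1/15)·(255/17) = -1.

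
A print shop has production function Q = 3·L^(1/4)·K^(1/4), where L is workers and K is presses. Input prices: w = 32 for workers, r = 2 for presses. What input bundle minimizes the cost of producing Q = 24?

L* = 16, K* = 256

Cost minimization requires the marginal rate of technical substitution to equal the input-price ratio: MP_L/MP_K = w/r.
Here MP_L/MP_K = (1/4)·(K/L)/(1/4) = (K/L). Setting this equal to 32/2 = 16 gives K = 16L.
Substituting into Q = 24: 3·L^(1/4)·(16L)^(1/4) = 24.
Solving, L = 16 and K = 256.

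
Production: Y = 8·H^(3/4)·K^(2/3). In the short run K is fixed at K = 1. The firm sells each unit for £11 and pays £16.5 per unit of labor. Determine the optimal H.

H* = 256

With K = 1, MP_H = (3/4)·8·H^(-1/4)·1^(2/3) = 6·H^(-1/4).
Profit maximization for a price taker requires P·MP_H = w: 11·6·H^(-1/4) = 16.5.
So H^(-1/4) = 0.25, which gives H = 256.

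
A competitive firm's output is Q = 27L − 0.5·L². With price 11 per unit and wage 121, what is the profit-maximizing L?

L* = 16

The marginal product of L is MP_L = 27 − L.
A price-taking firm hires until the value of the marginal product equals the wage: P·MP_L = w, so 11·(27 − L) = 121.
Then 27 − L = 11, giving L = 16.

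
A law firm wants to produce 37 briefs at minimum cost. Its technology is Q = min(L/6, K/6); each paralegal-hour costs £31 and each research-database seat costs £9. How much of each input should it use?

With a fixed-proportions technology, the cost-minimizing bundle uses no slack in either input: L/6 = K/6 = Q.
So L = 6·37 = 222 and K = 6·37 = 222.

L* = 222, K* = 222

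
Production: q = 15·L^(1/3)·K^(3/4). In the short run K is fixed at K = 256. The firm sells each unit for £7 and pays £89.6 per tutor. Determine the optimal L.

With K = 256, MP_L = (1/3)·15·L^(-2/3)·256^(3/4) = 320·L^(-2/3).
Profit maximization for a price taker requires P·MP_L = w: 7·320·L^(-2/3) = 89.6.
So L^(-2/3) = 0.04, which gives L = 125.

L* = 125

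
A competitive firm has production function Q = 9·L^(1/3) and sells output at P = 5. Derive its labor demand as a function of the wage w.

MP_L = (1/3)·9·L^(-2/3) = 3·L^(-2/3).
Setting P·MP_L = w: 15·L^(-2/3) = w.
Solving for L: L^(-2/3) = w/15, so L = (15/w)^(3/2).

L(w) = (15/w)^(3/2)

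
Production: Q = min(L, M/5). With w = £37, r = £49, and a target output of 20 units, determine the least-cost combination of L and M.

L* = 20, M* = 100

With a fixed-proportions technology, the cost-minimizing bundle uses no slack in either input: L = M/5 = Q.
So L = 20 and M = 5·20 = 100.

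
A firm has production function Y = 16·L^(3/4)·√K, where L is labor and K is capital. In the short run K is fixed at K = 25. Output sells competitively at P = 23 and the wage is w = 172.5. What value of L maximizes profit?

L* = 4096

With K = 25, MP_L = (3/4)·16·L^(-1/4)·25^(1/2) = 60·L^(-1/4).
Profit maximization for a price taker requires P·MP_L = w: 23·60·L^(-1/4) = 172.5.
So L^(-1/4) = 0.125, which gives L = 4096.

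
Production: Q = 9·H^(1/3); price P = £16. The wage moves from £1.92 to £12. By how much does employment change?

ΔH = -117

From P·MP_H = w with MP_H = 3·H^(-2/3), the labor demand is H(w) = (48/w)^(3/2).
At w = 1.92: H = 125. At w = 12: H = 8.
ΔH = 8 − 125 = -117.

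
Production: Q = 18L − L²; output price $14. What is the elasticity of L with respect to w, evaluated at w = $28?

From P·MP_L = w with MP_L = 18 − 2L, labor demand is L(w) = (18 − w/14)/2.
dL/dw = −1/(28) = -1/28.
At w = 28, L = 8, so ε = (dL/dw)·(w/L) = (-1/28)·(28/8) = -0.125.

ε = -0.125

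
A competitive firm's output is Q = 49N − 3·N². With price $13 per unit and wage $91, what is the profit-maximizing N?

N* = 7

The marginal product of N is MP_N = 49 − 6N.
A price-taking firm hires until the value of the marginal product equals the wage: P·MP_N = w, so 13·(49 − 6N) = 91.
Then 49 − 6N = 7, giving N = 7.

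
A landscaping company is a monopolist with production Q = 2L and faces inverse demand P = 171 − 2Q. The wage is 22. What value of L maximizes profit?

L* = 20

Marginal revenue from the inverse demand is MR = 171 − 4Q.
The marginal product is MP_L = 2.
A monopolist hires until marginal revenue product equals the wage: MR·MP_L = w.
(171 − 8L)·2 = 22, so L = 20.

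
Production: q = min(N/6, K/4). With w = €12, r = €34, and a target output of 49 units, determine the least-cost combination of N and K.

With a fixed-proportions technology, the cost-minimizing bundle uses no slack in either input: N/6 = K/4 = q.
So N = 6·49 = 294 and K = 4·49 = 196.

N* = 294, K* = 196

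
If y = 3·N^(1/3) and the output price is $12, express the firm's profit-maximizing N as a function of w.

MP_N = (1/3)·3·N^(-2/3) = N^(-2/3).
Setting P·MP_N = w: 12·N^(-2/3) = w.
Solving for N: N^(-2/3) = w/12, so N = (12/w)^(3/2).

N(w) = (12/w)^(3/2)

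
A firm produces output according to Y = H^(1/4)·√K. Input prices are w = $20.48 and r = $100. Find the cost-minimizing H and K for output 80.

Cost minimization requires the marginal rate of technical substitution to equal the input-price ratio: MP_H/MP_K = w/r.
Here MP_H/MP_K = (1/4)·(K/H)/(1/2) = 0.5·(K/H). Setting this equal to 20.48/100 = 0.2048 gives K = 0.4096H.
Substituting into Y = 80: H^(1/4)·(0.4096H)^(1/2) = 80.
Solving, H = 625 and K = 256.

H* = 625, K* = 256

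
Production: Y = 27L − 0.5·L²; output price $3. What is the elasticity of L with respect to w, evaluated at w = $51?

ε = -1.7

From P·MP_L = w with MP_L = 27 − L, labor demand is L(w) = 27 − w/3.
dL/dw = −1/(3) = -1/3.
At w = 51, L = 10, so ε = (dL/dw)·(w/L) = (-1/3)·(51/10) = -1.7.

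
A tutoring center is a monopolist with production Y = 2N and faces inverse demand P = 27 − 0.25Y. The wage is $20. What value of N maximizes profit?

N* = 17

Marginal revenue from the inverse demand is MR = 27 − 0.5Y.
The marginal product is MP_N = 2.
A monopolist hires until marginal revenue product equals the wage: MR·MP_N = w.
(27 − N)·2 = 20, so N = 17.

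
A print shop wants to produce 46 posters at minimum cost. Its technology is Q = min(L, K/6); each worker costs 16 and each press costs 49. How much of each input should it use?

With a fixed-proportions technology, the cost-minimizing bundle uses no slack in either input: L = K/6 = Q.
So L = 46 and K = 6·46 = 276.

L* = 46, K* = 276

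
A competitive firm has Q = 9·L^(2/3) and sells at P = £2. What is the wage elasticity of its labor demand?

MP_L = (2/3)·9·L^(-1/3), so P·MP_L = w gives 12·L^(-1/3) = w.
Solving, L(w) = (12/w)^(3). This is a constant-elasticity form: L ∝ w^(−3), so ε = −3.

ε = -3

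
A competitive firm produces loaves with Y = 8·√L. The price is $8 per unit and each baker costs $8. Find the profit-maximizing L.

MP_L = (1/2)·8·L^(-1/2) = 4·L^(-1/2).
Profit maximization for a price taker requires P·MP_L = w: 8·4·L^(-1/2) = 8.
So L^(-1/2) = 0.25, which gives L = 16.

L* = 16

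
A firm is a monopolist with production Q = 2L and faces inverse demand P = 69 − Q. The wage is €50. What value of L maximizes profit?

Marginal revenue from the inverse demand is MR = 69 − 2Q.
The marginal product is MP_L = 2.
A monopolist hires until marginal revenue product equals the wage: MR·MP_L = w.
(69 − 4L)·2 = 50, so L = 11.

L* = 11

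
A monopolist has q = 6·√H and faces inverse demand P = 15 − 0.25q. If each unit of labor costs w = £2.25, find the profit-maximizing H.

Marginal revenue from the inverse demand is MR = 15 − 0.5q.
The marginal product is MP_H = 3·H^(-1/2).
A monopolist hires until marginal revenue product equals the wage: MR·MP_H = w.
At H, q = 6·√H. Substituting and solving: (15 − 3·√H)·3·H^(-1/2) = 2.25 gives H = 16.

H* = 16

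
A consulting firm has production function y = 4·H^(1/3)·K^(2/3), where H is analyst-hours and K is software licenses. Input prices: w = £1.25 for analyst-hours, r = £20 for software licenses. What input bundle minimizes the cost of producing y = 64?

Cost minimization requires the marginal rate of technical substitution to equal the input-price ratio: MP_H/MP_K = w/r.
Here MP_H/MP_K = (1/3)·(K/H)/(2/3) = 0.5·(K/H). Setting this equal to 1.25/20 = 0.0625 gives K = 0.125H.
Substituting into y = 64: 4·H^(1/3)·(0.125H)^(2/3) = 64.
Solving, H = 64 and K = 8.

H* = 64, K* = 8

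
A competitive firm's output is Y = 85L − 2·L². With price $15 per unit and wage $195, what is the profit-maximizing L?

L* = 18

The marginal product of L is MP_L = 85 − 4L.
A price-taking firm hires until the value of the marginal product equals the wage: P·MP_L = w, so 15·(85 − 4L) = 195.
Then 85 − 4L = 13, giving L = 18.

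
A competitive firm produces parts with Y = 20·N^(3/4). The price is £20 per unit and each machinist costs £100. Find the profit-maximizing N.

MP_N = (3/4)·20·N^(-1/4) = 15·N^(-1/4).
Profit maximization for a price taker requires P·MP_N = w: 20·15·N^(-1/4) = 100.
So N^(-1/4) = 1/3, which gives N = 81.

N* = 81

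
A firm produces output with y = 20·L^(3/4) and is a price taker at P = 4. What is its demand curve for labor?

L(w) = (60/w)^(4)

MP_L = (3/4)·20·L^(-1/4) = 15·L^(-1/4).
Setting P·MP_L = w: 60·L^(-1/4) = w.
Solving for L: L^(-1/4) = w/60, so L = (60/w)^(4).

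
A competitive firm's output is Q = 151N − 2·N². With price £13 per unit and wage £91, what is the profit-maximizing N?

N* = 36

The marginal product of N is MP_N = 151 − 4N.
A price-taking firm hires until the value of the marginal product equals the wage: P·MP_N = w, so 13·(151 − 4N) = 91.
Then 151 − 4N = 7, giving N = 36.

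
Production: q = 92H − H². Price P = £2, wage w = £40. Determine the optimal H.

The marginal product of H is MP_H = 92 − 2H.
A price-taking firm hires until the value of the marginal product equals the wage: P·MP_H = w, so 2·(92 − 2H) = 40.
Then 92 − 2H = 20, giving H = 36.

H* = 36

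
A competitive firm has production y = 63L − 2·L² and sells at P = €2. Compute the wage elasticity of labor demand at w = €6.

ε = -0.05

From P·MP_L = w with MP_L = 63 − 4L, labor demand is L(w) = (63 − w/2)/4.
dL/dw = −1/(8) = -0.125.
At w = 6, L = 15, so ε = (dL/dw)·(w/L) = (-0.125)·(6/15) = -0.05.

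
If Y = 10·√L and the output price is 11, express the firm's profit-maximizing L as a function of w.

L(w) = 3025/w²

MP_L = (1/2)·10·L^(-1/2) = 5·L^(-1/2).
Setting P·MP_L = w: 55·L^(-1/2) = w.
Solving for L: L^(-1/2) = w/55, so L = (55/w)^(2).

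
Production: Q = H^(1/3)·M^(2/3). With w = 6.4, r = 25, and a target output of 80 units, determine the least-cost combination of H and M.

H* = 125, M* = 64

Cost minimization requires the marginal rate of technical substitution to equal the input-price ratio: MP_H/MP_M = w/r.
Here MP_H/MP_M = (1/3)·(M/H)/(2/3) = 0.5·(M/H). Setting this equal to 6.4/25 = 0.256 gives M = 0.512H.
Substituting into Q = 80: H^(1/3)·(0.512H)^(2/3) = 80.
Solving, H = 125 and M = 64.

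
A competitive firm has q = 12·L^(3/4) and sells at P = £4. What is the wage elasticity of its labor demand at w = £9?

MP_L = (3/4)·12·L^(-1/4), so P·MP_L = w gives 36·L^(-1/4) = w.
Solving, L(w) = (36/w)^(4). This is a constant-elasticity form: L ∝ w^(−4), so ε = −4.

ε = -4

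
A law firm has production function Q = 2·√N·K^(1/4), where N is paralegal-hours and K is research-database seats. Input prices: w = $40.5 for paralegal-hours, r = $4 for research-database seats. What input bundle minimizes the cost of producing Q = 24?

N* = 16, K* = 81

Cost minimization requires the marginal rate of technical substitution to equal the input-price ratio: MP_N/MP_K = w/r.
Here MP_N/MP_K = (1/2)·(K/N)/(1/4) = 2·(K/N). Setting this equal to 40.5/4 = 10.125 gives K = 5.0625N.
Substituting into Q = 24: 2·N^(1/2)·(5.0625N)^(1/4) = 24.
Solving, N = 16 and K = 81.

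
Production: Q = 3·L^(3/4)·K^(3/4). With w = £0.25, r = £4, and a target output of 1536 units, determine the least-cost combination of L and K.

Cost minimization requires the marginal rate of technical substitution to equal the input-price ratio: MP_L/MP_K = w/r.
Here MP_L/MP_K = (3/4)·(K/L)/(3/4) = (K/L). Setting this equal to 0.25/4 = 0.0625 gives K = 0.0625L.
Substituting into Q = 1536: 3·L^(3/4)·(0.0625L)^(3/4) = 1536.
Solving, L = 256 and K = 16.

L* = 256, K* = 16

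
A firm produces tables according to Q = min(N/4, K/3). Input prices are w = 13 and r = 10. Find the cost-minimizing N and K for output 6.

N* = 24, K* = 18

With a fixed-proportions technology, the cost-minimizing bundle uses no slack in either input: N/4 = K/3 = Q.
So N = 4·6 = 24 and K = 3·6 = 18.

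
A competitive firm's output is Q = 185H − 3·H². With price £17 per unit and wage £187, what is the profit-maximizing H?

The marginal product of H is MP_H = 185 − 6H.
A price-taking firm hires until the value of the marginal product equals the wage: P·MP_H = w, so 17·(185 − 6H) = 187.
Then 185 − 6H = 11, giving H = 29.

H* = 29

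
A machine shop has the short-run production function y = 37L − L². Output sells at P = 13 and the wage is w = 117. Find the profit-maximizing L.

The marginal product of L is MP_L = 37 − 2L.
A price-taking firm hires until the value of the marginal product equals the wage: P·MP_L = w, so 13·(37 − 2L) = 117.
Then 37 − 2L = 9, giving L = 14.

L* = 14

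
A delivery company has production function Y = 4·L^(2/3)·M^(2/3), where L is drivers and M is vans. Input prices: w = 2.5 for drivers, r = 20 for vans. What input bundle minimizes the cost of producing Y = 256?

L* = 64, M* = 8

Cost minimization requires the marginal rate of technical substitution to equal the input-price ratio: MP_L/MP_M = w/r.
Here MP_L/MP_M = (2/3)·(M/L)/(2/3) = (M/L). Setting this equal to 2.5/20 = 0.125 gives M = 0.125L.
Substituting into Y = 256: 4·L^(2/3)·(0.125L)^(2/3) = 256.
Solving, L = 64 and M = 8.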